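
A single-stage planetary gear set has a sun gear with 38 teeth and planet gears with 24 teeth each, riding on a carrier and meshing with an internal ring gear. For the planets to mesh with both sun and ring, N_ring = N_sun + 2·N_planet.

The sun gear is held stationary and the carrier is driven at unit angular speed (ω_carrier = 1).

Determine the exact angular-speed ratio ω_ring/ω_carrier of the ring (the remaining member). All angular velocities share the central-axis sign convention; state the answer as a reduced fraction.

62/43

N_ring = 38 + 2·24 = 86
38(ω_s−ω_c) = −86(ω_r−ω_c),  ω_s=0, ω_c=1
ω_r = 1 − (38/86)(0−1) = 62/43
ω_r/ω_c = 62/43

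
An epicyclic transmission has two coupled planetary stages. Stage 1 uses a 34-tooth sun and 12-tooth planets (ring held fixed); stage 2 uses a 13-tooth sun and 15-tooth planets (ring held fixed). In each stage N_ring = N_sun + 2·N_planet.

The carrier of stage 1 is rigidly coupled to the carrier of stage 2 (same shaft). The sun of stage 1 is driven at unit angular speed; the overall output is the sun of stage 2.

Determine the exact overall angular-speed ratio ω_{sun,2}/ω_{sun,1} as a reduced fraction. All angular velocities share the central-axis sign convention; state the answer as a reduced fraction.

476/299

Stage 1: N_ring = 34 + 2·12 = 58
Stage 1: 34(ω_s−ω_c) = −58(ω_r−ω_c),  ω_r=0, ω_s=1
Stage 1: 34(1−ω_c) = −58(0−ω_c)  ⇒  92ω_c = 34  ⇒  ω_c = 17/46
  ⇒ ω_c¹/ω_s¹ = 17/46
Stage 2: N_ring = 13 + 2·15 = 43
Stage 2: 13(ω_s−ω_c) = −43(ω_r−ω_c),  ω_r=0, ω_c=1
Stage 2: ω_s = 1 − (43/13)(0−1) = 56/13
  ⇒ ω_s²/ω_c² = 56/13
Coupling ω_c² = ω_c¹ ⇒ overall = 17/46 × 56/13 = 476/299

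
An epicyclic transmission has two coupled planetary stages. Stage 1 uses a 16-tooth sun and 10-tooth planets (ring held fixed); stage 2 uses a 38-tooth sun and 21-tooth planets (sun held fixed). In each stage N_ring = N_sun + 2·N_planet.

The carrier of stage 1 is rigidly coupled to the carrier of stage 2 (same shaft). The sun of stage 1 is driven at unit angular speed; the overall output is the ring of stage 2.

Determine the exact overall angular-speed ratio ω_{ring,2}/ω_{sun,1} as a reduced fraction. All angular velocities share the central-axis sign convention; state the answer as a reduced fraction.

Stage 1: N_ring = 16 + 2·10 = 36
Stage 1: 16(ω_s−ω_c) = −36(ω_r−ω_c),  ω_r=0, ω_s=1
Stage 1: 16(1−ω_c) = −36(0−ω_c)  ⇒  52ω_c = 16  ⇒  ω_c = 4/13
  ⇒ ω_c¹/ω_s¹ = 4/13
Stage 2: N_ring = 38 + 2·21 = 80
Stage 2: 38(ω_s−ω_c) = −80(ω_r−ω_c),  ω_s=0, ω_c=1
Stage 2: ω_r = 1 − (38/80)(0−1) = 59/40
  ⇒ ω_r²/ω_c² = 59/40
Coupling ω_c² = ω_c¹ ⇒ overall = 4/13 × 59/40 = 59/130

59/130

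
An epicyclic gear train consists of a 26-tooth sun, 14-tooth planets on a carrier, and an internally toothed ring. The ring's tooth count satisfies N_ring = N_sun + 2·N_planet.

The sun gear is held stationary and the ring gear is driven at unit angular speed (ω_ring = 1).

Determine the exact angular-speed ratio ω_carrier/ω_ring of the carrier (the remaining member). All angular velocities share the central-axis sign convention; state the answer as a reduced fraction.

27/40

N_ring = 26 + 2·14 = 54
26(ω_s−ω_c) = −54(ω_r−ω_c),  ω_s=0, ω_r=1
26(0−ω_c) = −54(1−ω_c)  ⇒  80ω_c = 54  ⇒  ω_c = 27/40
ω_c/ω_r = 27/40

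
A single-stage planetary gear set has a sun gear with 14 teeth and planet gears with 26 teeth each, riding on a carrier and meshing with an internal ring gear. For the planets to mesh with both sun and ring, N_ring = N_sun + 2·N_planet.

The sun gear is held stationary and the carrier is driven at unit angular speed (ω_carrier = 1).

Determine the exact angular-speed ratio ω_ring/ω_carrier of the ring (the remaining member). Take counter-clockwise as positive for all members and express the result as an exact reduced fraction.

40/33

N_ring = 14 + 2·26 = 66
14(ω_s−ω_c) = −66(ω_r−ω_c),  ω_s=0, ω_c=1
ω_r = 1 − (14/66)(0−1) = 40/33
ω_r/ω_c = 40/33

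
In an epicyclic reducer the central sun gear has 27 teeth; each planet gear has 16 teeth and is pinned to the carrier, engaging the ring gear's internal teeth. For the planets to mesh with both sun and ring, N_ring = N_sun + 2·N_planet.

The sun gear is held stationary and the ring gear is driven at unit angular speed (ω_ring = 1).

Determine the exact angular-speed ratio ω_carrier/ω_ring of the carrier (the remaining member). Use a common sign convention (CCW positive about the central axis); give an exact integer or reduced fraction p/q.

N_ring = 27 + 2·16 = 59
27(ω_s−ω_c) = −59(ω_r−ω_c),  ω_s=0, ω_r=1
27(0−ω_c) = −59(1−ω_c)  ⇒  86ω_c = 59  ⇒  ω_c = 59/86
ω_c/ω_r = 59/86

59/86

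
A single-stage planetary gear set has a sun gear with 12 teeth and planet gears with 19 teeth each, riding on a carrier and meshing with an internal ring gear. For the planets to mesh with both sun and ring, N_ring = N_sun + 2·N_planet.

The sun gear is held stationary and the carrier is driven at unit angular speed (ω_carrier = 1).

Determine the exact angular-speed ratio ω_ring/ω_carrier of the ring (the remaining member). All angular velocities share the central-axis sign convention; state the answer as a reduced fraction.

N_ring = 12 + 2·19 = 50
12(ω_s−ω_c) = −50(ω_r−ω_c),  ω_s=0, ω_c=1
ω_r = 1 − (12/50)(0−1) = 31/25
ω_r/ω_c = 31/25

31/25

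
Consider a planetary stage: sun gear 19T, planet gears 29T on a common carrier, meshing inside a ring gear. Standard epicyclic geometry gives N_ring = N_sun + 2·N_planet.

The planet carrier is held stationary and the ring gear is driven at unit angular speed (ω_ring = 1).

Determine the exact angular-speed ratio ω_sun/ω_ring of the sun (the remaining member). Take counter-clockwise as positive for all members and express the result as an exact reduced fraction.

-77/19

N_ring = 19 + 2·29 = 77
19(ω_s−ω_c) = −77(ω_r−ω_c),  ω_c=0, ω_r=1
ω_s = 0 − (77/19)(1−0) = -77/19
ω_s/ω_r = -77/19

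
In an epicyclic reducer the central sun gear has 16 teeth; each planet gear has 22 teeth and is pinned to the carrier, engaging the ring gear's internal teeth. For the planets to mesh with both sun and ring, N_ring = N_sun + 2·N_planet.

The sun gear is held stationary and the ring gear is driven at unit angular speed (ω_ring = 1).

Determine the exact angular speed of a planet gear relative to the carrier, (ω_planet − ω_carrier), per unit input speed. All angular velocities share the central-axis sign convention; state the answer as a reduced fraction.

120/209

N_ring = 16 + 2·22 = 60
16(ω_s−ω_c) = −60(ω_r−ω_c),  ω_s=0, ω_r=1
16(0−ω_c) = −60(1−ω_c)  ⇒  76ω_c = 60  ⇒  ω_c = 15/19
sun–planet: 16·(0−15/19) = −22·(ω_p−ω_c)  ⇒  ω_p−ω_c = −(16/22)·(-15/19) = 120/209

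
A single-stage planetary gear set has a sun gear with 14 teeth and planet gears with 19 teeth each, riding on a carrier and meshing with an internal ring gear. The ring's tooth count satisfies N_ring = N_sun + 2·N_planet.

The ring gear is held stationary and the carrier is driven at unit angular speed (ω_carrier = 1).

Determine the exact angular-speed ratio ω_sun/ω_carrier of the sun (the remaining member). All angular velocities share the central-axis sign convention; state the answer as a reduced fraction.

33/7

N_ring = 14 + 2·19 = 52
14(ω_s−ω_c) = −52(ω_r−ω_c),  ω_r=0, ω_c=1
ω_s = 1 − (52/14)(0−1) = 33/7
ω_s/ω_c = 33/7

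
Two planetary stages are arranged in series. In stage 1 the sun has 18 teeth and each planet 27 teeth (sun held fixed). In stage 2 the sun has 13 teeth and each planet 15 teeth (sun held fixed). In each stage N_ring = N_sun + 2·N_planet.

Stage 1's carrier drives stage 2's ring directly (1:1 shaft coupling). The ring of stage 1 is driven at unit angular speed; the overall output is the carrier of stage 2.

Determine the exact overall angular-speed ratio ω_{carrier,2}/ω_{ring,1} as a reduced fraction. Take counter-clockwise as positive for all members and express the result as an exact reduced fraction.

43/70

Stage 1: N_ring = 18 + 2·27 = 72
Stage 1: 18(ω_s−ω_c) = −72(ω_r−ω_c),  ω_s=0, ω_r=1
Stage 1: 18(0−ω_c) = −72(1−ω_c)  ⇒  90ω_c = 72  ⇒  ω_c = 4/5
  ⇒ ω_c¹/ω_r¹ = 4/5
Stage 2: N_ring = 13 + 2·15 = 43
Stage 2: 13(ω_s−ω_c) = −43(ω_r−ω_c),  ω_s=0, ω_r=1
Stage 2: 13(0−ω_c) = −43(1−ω_c)  ⇒  56ω_c = 43  ⇒  ω_c = 43/56
  ⇒ ω_c²/ω_r² = 43/56
Coupling ω_r² = ω_c¹ ⇒ overall = 4/5 × 43/56 = 43/70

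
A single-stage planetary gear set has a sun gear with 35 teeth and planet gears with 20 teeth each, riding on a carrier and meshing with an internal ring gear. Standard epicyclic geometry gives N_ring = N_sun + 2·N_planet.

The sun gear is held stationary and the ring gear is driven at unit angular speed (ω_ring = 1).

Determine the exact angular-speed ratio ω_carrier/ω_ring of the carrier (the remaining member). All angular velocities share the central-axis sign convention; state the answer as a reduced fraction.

15/22

N_ring = 35 + 2·20 = 75
35(ω_s−ω_c) = −75(ω_r−ω_c),  ω_s=0, ω_r=1
35(0−ω_c) = −75(1−ω_c)  ⇒  110ω_c = 75  ⇒  ω_c = 15/22
ω_c/ω_r = 15/22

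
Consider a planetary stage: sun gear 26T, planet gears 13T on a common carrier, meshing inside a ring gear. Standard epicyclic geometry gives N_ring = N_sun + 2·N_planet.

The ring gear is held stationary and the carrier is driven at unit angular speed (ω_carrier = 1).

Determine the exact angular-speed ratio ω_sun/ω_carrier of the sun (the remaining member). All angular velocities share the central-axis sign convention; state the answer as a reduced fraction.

N_ring = 26 + 2·13 = 52
26(ω_s−ω_c) = −52(ω_r−ω_c),  ω_r=0, ω_c=1
ω_s = 1 − (52/26)(0−1) = 3
ω_s/ω_c = 3

3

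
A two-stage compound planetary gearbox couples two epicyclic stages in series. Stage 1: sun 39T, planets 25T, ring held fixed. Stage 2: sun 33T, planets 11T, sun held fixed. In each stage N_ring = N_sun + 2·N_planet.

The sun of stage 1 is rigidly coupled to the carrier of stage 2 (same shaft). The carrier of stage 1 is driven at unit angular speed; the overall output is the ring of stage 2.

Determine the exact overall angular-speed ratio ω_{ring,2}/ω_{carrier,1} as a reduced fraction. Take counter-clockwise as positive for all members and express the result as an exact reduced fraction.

Stage 1: N_ring = 39 + 2·25 = 89
Stage 1: 39(ω_s−ω_c) = −89(ω_r−ω_c),  ω_r=0, ω_c=1
Stage 1: ω_s = 1 − (89/39)(0−1) = 128/39
  ⇒ ω_s¹/ω_c¹ = 128/39
Stage 2: N_ring = 33 + 2·11 = 55
Stage 2: 33(ω_s−ω_c) = −55(ω_r−ω_c),  ω_s=0, ω_c=1
Stage 2: ω_r = 1 − (33/55)(0−1) = 8/5
  ⇒ ω_r²/ω_c² = 8/5
Coupling ω_c² = ω_s¹ ⇒ overall = 128/39 × 8/5 = 1024/195

1024/195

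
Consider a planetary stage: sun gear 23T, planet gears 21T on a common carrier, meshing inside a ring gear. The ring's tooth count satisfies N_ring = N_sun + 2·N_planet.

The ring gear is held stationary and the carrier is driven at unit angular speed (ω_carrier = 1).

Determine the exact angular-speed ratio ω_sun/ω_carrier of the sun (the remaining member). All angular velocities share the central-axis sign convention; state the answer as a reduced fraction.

N_ring = 23 + 2·21 = 65
23(ω_s−ω_c) = −65(ω_r−ω_c),  ω_r=0, ω_c=1
ω_s = 1 − (65/23)(0−1) = 88/23
ω_s/ω_c = 88/23

88/23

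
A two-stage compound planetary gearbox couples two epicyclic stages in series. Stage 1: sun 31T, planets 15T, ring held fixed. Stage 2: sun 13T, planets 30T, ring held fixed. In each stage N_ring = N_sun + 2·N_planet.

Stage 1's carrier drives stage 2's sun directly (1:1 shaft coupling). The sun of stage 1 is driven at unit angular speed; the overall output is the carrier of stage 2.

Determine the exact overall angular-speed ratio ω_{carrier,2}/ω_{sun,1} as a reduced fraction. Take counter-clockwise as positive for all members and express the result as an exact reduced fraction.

Stage 1: N_ring = 31 + 2·15 = 61
Stage 1: 31(ω_s−ω_c) = −61(ω_r−ω_c),  ω_r=0, ω_s=1
Stage 1: 31(1−ω_c) = −61(0−ω_c)  ⇒  92ω_c = 31  ⇒  ω_c = 31/92
  ⇒ ω_c¹/ω_s¹ = 31/92
Stage 2: N_ring = 13 + 2·30 = 73
Stage 2: 13(ω_s−ω_c) = −73(ω_r−ω_c),  ω_r=0, ω_s=1
Stage 2: 13(1−ω_c) = −73(0−ω_c)  ⇒  86ω_c = 13  ⇒  ω_c = 13/86
  ⇒ ω_c²/ω_s² = 13/86
Coupling ω_s² = ω_c¹ ⇒ overall = 31/92 × 13/86 = 403/7912

403/7912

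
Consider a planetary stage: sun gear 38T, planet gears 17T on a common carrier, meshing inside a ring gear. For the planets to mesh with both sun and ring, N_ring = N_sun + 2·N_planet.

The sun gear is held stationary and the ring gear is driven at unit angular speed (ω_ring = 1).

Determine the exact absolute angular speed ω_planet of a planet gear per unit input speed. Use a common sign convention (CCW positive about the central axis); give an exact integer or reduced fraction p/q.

N_ring = 38 + 2·17 = 72
38(ω_s−ω_c) = −72(ω_r−ω_c),  ω_s=0, ω_r=1
38(0−ω_c) = −72(1−ω_c)  ⇒  110ω_c = 72  ⇒  ω_c = 36/55
sun–planet: 38·(0−36/55) = −17·(ω_p−ω_c)  ⇒  ω_p−ω_c = −(38/17)·(-36/55) = 1368/935
ω_p = 36/55 + 1368/935 = 36/17

36/17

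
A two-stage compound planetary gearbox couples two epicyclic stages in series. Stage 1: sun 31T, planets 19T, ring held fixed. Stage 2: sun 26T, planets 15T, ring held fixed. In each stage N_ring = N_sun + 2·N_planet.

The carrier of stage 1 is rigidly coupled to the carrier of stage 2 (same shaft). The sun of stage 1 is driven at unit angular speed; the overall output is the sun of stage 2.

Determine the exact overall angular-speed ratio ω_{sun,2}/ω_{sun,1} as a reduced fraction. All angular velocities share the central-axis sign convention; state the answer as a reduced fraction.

1271/1300

Stage 1: N_ring = 31 + 2·19 = 69
Stage 1: 31(ω_s−ω_c) = −69(ω_r−ω_c),  ω_r=0, ω_s=1
Stage 1: 31(1−ω_c) = −69(0−ω_c)  ⇒  100ω_c = 31  ⇒  ω_c = 31/100
  ⇒ ω_c¹/ω_s¹ = 31/100
Stage 2: N_ring = 26 + 2·15 = 56
Stage 2: 26(ω_s−ω_c) = −56(ω_r−ω_c),  ω_r=0, ω_c=1
Stage 2: ω_s = 1 − (56/26)(0−1) = 41/13
  ⇒ ω_s²/ω_c² = 41/13
Coupling ω_c² = ω_c¹ ⇒ overall = 31/100 × 41/13 = 1271/1300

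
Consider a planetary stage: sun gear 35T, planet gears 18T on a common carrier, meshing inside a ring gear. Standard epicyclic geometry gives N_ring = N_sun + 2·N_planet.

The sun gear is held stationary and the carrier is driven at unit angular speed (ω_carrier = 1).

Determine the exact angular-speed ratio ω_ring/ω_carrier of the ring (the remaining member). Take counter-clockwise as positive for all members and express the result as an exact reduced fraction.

106/71

N_ring = 35 + 2·18 = 71
35(ω_s−ω_c) = −71(ω_r−ω_c),  ω_s=0, ω_c=1
ω_r = 1 − (35/71)(0−1) = 106/71
ω_r/ω_c = 106/71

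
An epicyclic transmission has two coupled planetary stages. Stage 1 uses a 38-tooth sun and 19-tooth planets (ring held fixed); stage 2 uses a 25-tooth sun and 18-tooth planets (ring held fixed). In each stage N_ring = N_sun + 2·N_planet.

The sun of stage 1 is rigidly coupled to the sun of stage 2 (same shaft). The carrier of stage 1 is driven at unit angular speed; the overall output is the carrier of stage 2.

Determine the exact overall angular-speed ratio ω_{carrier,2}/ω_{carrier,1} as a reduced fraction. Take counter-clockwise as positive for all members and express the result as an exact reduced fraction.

75/86

Stage 1: N_ring = 38 + 2·19 = 76
Stage 1: 38(ω_s−ω_c) = −76(ω_r−ω_c),  ω_r=0, ω_c=1
Stage 1: ω_s = 1 − (76/38)(0−1) = 3
  ⇒ ω_s¹/ω_c¹ = 3
Stage 2: N_ring = 25 + 2·18 = 61
Stage 2: 25(ω_s−ω_c) = −61(ω_r−ω_c),  ω_r=0, ω_s=1
Stage 2: 25(1−ω_c) = −61(0−ω_c)  ⇒  86ω_c = 25  ⇒  ω_c = 25/86
  ⇒ ω_c²/ω_s² = 25/86
Coupling ω_s² = ω_s¹ ⇒ overall = 3 × 25/86 = 75/86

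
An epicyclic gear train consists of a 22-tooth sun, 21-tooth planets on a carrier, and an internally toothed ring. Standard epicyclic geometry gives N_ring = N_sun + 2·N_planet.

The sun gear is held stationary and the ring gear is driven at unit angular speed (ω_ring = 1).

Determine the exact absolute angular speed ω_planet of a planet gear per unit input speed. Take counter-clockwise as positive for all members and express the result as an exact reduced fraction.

N_ring = 22 + 2·21 = 64
22(ω_s−ω_c) = −64(ω_r−ω_c),  ω_s=0, ω_r=1
22(0−ω_c) = −64(1−ω_c)  ⇒  86ω_c = 64  ⇒  ω_c = 32/43
sun–planet: 22·(0−32/43) = −21·(ω_p−ω_c)  ⇒  ω_p−ω_c = −(22/21)·(-32/43) = 704/903
ω_p = 32/43 + 704/903 = 32/21

32/21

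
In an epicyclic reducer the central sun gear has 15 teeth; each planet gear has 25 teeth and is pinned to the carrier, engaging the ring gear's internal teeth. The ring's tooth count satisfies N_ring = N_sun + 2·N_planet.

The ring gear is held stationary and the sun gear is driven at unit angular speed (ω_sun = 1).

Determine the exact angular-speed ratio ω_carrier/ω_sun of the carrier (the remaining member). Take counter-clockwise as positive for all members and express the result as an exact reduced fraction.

3/16

N_ring = 15 + 2·25 = 65
15(ω_s−ω_c) = −65(ω_r−ω_c),  ω_r=0, ω_s=1
15(1−ω_c) = −65(0−ω_c)  ⇒  80ω_c = 15  ⇒  ω_c = 3/16
ω_c/ω_s = 3/16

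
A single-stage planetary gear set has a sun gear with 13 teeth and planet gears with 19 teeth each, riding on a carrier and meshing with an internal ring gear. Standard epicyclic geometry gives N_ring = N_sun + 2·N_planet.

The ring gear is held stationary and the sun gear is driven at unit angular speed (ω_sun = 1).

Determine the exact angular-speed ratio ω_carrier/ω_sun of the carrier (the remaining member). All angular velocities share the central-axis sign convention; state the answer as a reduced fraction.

N_ring = 13 + 2·19 = 51
13(ω_s−ω_c) = −51(ω_r−ω_c),  ω_r=0, ω_s=1
13(1−ω_c) = −51(0−ω_c)  ⇒  64ω_c = 13  ⇒  ω_c = 13/64
ω_c/ω_s = 13/64

13/64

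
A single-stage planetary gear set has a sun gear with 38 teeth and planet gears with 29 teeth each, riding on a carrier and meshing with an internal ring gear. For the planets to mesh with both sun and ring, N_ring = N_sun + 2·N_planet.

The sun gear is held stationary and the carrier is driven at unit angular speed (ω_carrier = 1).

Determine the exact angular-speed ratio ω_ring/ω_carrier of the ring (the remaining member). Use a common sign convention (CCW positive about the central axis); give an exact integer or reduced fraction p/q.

67/48

N_ring = 38 + 2·29 = 96
38(ω_s−ω_c) = −96(ω_r−ω_c),  ω_s=0, ω_c=1
ω_r = 1 − (38/96)(0−1) = 67/48
ω_r/ω_c = 67/48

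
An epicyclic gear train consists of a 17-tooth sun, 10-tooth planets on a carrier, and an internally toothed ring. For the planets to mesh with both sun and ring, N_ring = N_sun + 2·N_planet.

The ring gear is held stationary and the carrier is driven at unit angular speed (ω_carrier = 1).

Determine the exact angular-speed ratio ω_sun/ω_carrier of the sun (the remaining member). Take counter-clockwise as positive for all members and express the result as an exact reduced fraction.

54/17

N_ring = 17 + 2·10 = 37
17(ω_s−ω_c) = −37(ω_r−ω_c),  ω_r=0, ω_c=1
ω_s = 1 − (37/17)(0−1) = 54/17
ω_s/ω_c = 54/17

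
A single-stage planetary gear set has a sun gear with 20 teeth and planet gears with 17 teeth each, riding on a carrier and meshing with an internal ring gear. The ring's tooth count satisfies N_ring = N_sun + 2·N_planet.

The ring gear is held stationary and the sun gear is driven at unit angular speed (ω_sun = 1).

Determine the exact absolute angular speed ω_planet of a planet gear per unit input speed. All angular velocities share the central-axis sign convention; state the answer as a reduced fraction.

-10/17

N_ring = 20 + 2·17 = 54
20(ω_s−ω_c) = −54(ω_r−ω_c),  ω_r=0, ω_s=1
20(1−ω_c) = −54(0−ω_c)  ⇒  74ω_c = 20  ⇒  ω_c = 10/37
sun–planet: 20·(1−10/37) = −17·(ω_p−ω_c)  ⇒  ω_p−ω_c = −(20/17)·(27/37) = -540/629
ω_p = 10/37 − 540/629 = -10/17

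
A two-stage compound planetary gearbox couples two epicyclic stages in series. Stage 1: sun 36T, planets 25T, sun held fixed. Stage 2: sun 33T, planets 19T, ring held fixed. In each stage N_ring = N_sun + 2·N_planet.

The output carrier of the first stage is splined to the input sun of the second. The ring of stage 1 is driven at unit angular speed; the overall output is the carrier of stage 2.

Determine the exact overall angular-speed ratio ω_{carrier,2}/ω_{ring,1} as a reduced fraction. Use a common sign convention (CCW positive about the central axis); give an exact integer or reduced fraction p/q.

1419/6344

Stage 1: N_ring = 36 + 2·25 = 86
Stage 1: 36(ω_s−ω_c) = −86(ω_r−ω_c),  ω_s=0, ω_r=1
Stage 1: 36(0−ω_c) = −86(1−ω_c)  ⇒  122ω_c = 86  ⇒  ω_c = 43/61
  ⇒ ω_c¹/ω_r¹ = 43/61
Stage 2: N_ring = 33 + 2·19 = 71
Stage 2: 33(ω_s−ω_c) = −71(ω_r−ω_c),  ω_r=0, ω_s=1
Stage 2: 33(1−ω_c) = −71(0−ω_c)  ⇒  104ω_c = 33  ⇒  ω_c = 33/104
  ⇒ ω_c²/ω_s² = 33/104
Coupling ω_s² = ω_c¹ ⇒ overall = 43/61 × 33/104 = 1419/6344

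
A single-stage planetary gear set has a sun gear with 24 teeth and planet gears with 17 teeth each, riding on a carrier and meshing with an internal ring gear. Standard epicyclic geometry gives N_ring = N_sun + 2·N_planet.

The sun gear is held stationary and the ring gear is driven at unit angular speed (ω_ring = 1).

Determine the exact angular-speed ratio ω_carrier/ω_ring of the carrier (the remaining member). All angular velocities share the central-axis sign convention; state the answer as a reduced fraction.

29/41

N_ring = 24 + 2·17 = 58
24(ω_s−ω_c) = −58(ω_r−ω_c),  ω_s=0, ω_r=1
24(0−ω_c) = −58(1−ω_c)  ⇒  82ω_c = 58  ⇒  ω_c = 29/41
ω_c/ω_r = 29/41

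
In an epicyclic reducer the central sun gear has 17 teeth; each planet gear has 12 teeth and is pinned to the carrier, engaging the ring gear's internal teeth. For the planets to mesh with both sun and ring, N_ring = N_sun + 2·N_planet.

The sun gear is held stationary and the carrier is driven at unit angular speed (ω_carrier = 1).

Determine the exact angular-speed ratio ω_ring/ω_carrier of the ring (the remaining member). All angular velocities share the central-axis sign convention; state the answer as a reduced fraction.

N_ring = 17 + 2·12 = 41
17(ω_s−ω_c) = −41(ω_r−ω_c),  ω_s=0, ω_c=1
ω_r = 1 − (17/41)(0−1) = 58/41
ω_r/ω_c = 58/41

58/41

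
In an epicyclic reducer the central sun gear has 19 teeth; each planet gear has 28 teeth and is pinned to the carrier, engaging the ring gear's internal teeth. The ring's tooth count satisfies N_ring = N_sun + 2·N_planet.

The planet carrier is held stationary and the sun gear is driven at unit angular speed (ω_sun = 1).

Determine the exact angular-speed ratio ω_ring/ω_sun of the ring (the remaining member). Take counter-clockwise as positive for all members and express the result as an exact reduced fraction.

-19/75

N_ring = 19 + 2·28 = 75
19(ω_s−ω_c) = −75(ω_r−ω_c),  ω_c=0, ω_s=1
ω_r = 0 − (19/75)(1−0) = -19/75
ω_r/ω_s = -19/75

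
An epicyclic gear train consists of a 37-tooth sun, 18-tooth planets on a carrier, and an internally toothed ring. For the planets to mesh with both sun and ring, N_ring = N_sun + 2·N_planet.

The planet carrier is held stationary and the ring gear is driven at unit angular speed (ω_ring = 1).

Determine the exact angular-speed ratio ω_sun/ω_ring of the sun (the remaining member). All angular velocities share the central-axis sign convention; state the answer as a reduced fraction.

N_ring = 37 + 2·18 = 73
37(ω_s−ω_c) = −73(ω_r−ω_c),  ω_c=0, ω_r=1
ω_s = 0 − (73/37)(1−0) = -73/37
ω_s/ω_r = -73/37

-73/37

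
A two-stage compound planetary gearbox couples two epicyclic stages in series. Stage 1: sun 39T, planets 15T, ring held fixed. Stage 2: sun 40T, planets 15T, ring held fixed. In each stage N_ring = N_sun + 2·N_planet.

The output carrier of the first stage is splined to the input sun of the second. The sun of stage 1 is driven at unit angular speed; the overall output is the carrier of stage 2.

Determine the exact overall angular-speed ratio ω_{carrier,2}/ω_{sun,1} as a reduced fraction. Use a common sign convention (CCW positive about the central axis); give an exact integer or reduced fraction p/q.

Stage 1: N_ring = 39 + 2·15 = 69
Stage 1: 39(ω_s−ω_c) = −69(ω_r−ω_c),  ω_r=0, ω_s=1
Stage 1: 39(1−ω_c) = −69(0−ω_c)  ⇒  108ω_c = 39  ⇒  ω_c = 13/36
  ⇒ ω_c¹/ω_s¹ = 13/36
Stage 2: N_ring = 40 + 2·15 = 70
Stage 2: 40(ω_s−ω_c) = −70(ω_r−ω_c),  ω_r=0, ω_s=1
Stage 2: 40(1−ω_c) = −70(0−ω_c)  ⇒  110ω_c = 40  ⇒  ω_c = 4/11
  ⇒ ω_c²/ω_s² = 4/11
Coupling ω_s² = ω_c¹ ⇒ overall = 13/36 × 4/11 = 13/99

13/99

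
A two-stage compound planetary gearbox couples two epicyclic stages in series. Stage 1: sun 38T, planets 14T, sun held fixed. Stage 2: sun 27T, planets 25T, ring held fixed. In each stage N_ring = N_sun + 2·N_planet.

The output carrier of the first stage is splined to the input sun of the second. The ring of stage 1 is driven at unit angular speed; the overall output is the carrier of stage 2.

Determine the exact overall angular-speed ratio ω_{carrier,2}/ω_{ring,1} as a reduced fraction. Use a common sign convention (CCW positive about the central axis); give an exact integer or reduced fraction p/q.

891/5408

Stage 1: N_ring = 38 + 2·14 = 66
Stage 1: 38(ω_s−ω_c) = −66(ω_r−ω_c),  ω_s=0, ω_r=1
Stage 1: 38(0−ω_c) = −66(1−ω_c)  ⇒  104ω_c = 66  ⇒  ω_c = 33/52
  ⇒ ω_c¹/ω_r¹ = 33/52
Stage 2: N_ring = 27 + 2·25 = 77
Stage 2: 27(ω_s−ω_c) = −77(ω_r−ω_c),  ω_r=0, ω_s=1
Stage 2: 27(1−ω_c) = −77(0−ω_c)  ⇒  104ω_c = 27  ⇒  ω_c = 27/104
  ⇒ ω_c²/ω_s² = 27/104
Coupling ω_s² = ω_c¹ ⇒ overall = 33/52 × 27/104 = 891/5408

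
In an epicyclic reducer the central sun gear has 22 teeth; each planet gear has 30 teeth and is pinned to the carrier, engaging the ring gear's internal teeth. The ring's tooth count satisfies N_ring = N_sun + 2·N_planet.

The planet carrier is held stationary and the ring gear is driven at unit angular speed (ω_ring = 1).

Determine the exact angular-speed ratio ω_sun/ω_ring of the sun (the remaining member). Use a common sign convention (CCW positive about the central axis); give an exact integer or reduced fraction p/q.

-41/11

N_ring = 22 + 2·30 = 82
22(ω_s−ω_c) = −82(ω_r−ω_c),  ω_c=0, ω_r=1
ω_s = 0 − (82/22)(1−0) = -41/11
ω_s/ω_r = -41/11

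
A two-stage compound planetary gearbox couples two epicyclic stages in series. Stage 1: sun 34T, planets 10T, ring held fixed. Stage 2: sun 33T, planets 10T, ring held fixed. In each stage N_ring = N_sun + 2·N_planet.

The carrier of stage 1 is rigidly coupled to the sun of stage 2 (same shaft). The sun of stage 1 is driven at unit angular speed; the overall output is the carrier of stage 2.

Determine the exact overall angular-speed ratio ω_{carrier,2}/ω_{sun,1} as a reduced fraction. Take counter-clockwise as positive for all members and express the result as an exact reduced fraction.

Stage 1: N_ring = 34 + 2·10 = 54
Stage 1: 34(ω_s−ω_c) = −54(ω_r−ω_c),  ω_r=0, ω_s=1
Stage 1: 34(1−ω_c) = −54(0−ω_c)  ⇒  88ω_c = 34  ⇒  ω_c = 17/44
  ⇒ ω_c¹/ω_s¹ = 17/44
Stage 2: N_ring = 33 + 2·10 = 53
Stage 2: 33(ω_s−ω_c) = −53(ω_r−ω_c),  ω_r=0, ω_s=1
Stage 2: 33(1−ω_c) = −53(0−ω_c)  ⇒  86ω_c = 33  ⇒  ω_c = 33/86
  ⇒ ω_c²/ω_s² = 33/86
Coupling ω_s² = ω_c¹ ⇒ overall = 17/44 × 33/86 = 51/344

51/344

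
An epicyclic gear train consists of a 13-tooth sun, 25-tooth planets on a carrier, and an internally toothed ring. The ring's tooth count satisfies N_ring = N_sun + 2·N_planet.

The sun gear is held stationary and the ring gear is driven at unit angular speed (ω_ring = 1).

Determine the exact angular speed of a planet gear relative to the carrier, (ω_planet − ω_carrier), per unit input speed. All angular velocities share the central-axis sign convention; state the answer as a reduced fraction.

N_ring = 13 + 2·25 = 63
13(ω_s−ω_c) = −63(ω_r−ω_c),  ω_s=0, ω_r=1
13(0−ω_c) = −63(1−ω_c)  ⇒  76ω_c = 63  ⇒  ω_c = 63/76
sun–planet: 13·(0−63/76) = −25·(ω_p−ω_c)  ⇒  ω_p−ω_c = −(13/25)·(-63/76) = 819/1900

819/1900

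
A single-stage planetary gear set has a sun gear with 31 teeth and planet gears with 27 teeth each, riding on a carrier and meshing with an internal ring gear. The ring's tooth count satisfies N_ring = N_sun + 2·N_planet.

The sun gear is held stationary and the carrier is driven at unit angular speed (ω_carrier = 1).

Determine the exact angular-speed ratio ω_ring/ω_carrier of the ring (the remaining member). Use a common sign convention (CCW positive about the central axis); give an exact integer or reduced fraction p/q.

N_ring = 31 + 2·27 = 85
31(ω_s−ω_c) = −85(ω_r−ω_c),  ω_s=0, ω_c=1
ω_r = 1 − (31/85)(0−1) = 116/85
ω_r/ω_c = 116/85

116/85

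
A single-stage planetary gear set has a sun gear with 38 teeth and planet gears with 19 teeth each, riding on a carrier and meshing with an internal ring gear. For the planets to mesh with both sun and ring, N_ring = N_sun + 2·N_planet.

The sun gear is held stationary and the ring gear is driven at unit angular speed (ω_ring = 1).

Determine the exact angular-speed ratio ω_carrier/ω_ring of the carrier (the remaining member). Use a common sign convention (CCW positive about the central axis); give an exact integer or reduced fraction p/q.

2/3

N_ring = 38 + 2·19 = 76
38(ω_s−ω_c) = −76(ω_r−ω_c),  ω_s=0, ω_r=1
38(0−ω_c) = −76(1−ω_c)  ⇒  114ω_c = 76  ⇒  ω_c = 2/3
ω_c/ω_r = 2/3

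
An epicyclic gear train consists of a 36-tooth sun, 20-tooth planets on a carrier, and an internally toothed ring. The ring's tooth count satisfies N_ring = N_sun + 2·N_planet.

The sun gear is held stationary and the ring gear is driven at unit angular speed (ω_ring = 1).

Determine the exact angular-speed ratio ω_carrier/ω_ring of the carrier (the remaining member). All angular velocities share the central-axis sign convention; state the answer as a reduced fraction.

N_ring = 36 + 2·20 = 76
36(ω_s−ω_c) = −76(ω_r−ω_c),  ω_s=0, ω_r=1
36(0−ω_c) = −76(1−ω_c)  ⇒  112ω_c = 76  ⇒  ω_c = 19/28
ω_c/ω_r = 19/28

19/28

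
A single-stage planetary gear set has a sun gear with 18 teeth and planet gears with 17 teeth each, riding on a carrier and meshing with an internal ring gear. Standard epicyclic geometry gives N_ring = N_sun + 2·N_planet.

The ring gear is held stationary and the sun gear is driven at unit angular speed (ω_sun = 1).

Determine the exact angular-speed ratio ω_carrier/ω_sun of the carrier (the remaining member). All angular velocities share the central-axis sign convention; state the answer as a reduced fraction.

N_ring = 18 + 2·17 = 52
18(ω_s−ω_c) = −52(ω_r−ω_c),  ω_r=0, ω_s=1
18(1−ω_c) = −52(0−ω_c)  ⇒  70ω_c = 18  ⇒  ω_c = 9/35
ω_c/ω_s = 9/35

9/35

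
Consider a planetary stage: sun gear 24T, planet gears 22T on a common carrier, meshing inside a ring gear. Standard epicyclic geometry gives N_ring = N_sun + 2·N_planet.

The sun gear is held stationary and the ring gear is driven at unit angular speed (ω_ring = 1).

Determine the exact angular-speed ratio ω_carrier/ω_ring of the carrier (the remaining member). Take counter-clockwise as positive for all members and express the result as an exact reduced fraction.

17/23

N_ring = 24 + 2·22 = 68
24(ω_s−ω_c) = −68(ω_r−ω_c),  ω_s=0, ω_r=1
24(0−ω_c) = −68(1−ω_c)  ⇒  92ω_c = 68  ⇒  ω_c = 17/23
ω_c/ω_r = 17/23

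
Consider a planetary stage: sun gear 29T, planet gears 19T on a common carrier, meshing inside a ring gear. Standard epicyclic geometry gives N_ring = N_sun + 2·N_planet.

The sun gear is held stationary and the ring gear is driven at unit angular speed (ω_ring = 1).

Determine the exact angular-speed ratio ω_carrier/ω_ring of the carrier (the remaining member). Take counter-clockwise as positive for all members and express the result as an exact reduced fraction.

67/96

N_ring = 29 + 2·19 = 67
29(ω_s−ω_c) = −67(ω_r−ω_c),  ω_s=0, ω_r=1
29(0−ω_c) = −67(1−ω_c)  ⇒  96ω_c = 67  ⇒  ω_c = 67/96
ω_c/ω_r = 67/96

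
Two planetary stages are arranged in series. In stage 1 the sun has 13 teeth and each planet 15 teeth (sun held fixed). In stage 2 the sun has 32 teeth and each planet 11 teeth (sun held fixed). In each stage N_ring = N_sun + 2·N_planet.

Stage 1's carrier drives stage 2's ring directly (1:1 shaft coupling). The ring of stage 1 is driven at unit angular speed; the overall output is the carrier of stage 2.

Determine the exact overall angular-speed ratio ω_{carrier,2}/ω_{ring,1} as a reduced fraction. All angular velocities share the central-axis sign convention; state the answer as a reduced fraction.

Stage 1: N_ring = 13 + 2·15 = 43
Stage 1: 13(ω_s−ω_c) = −43(ω_r−ω_c),  ω_s=0, ω_r=1
Stage 1: 13(0−ω_c) = −43(1−ω_c)  ⇒  56ω_c = 43  ⇒  ω_c = 43/56
  ⇒ ω_c¹/ω_r¹ = 43/56
Stage 2: N_ring = 32 + 2·11 = 54
Stage 2: 32(ω_s−ω_c) = −54(ω_r−ω_c),  ω_s=0, ω_r=1
Stage 2: 32(0−ω_c) = −54(1−ω_c)  ⇒  86ω_c = 54  ⇒  ω_c = 27/43
  ⇒ ω_c²/ω_r² = 27/43
Coupling ω_r² = ω_c¹ ⇒ overall = 43/56 × 27/43 = 27/56

27/56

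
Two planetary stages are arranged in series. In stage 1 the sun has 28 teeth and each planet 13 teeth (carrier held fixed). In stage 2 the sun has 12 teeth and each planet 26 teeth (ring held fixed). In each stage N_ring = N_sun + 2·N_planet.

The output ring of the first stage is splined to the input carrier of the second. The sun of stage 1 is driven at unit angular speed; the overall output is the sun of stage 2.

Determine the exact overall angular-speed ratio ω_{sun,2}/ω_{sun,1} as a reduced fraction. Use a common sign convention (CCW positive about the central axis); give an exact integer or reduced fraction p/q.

Stage 1: N_ring = 28 + 2·13 = 54
Stage 1: 28(ω_s−ω_c) = −54(ω_r−ω_c),  ω_c=0, ω_s=1
Stage 1: ω_r = 0 − (28/54)(1−0) = -14/27
  ⇒ ω_r¹/ω_s¹ = -14/27
Stage 2: N_ring = 12 + 2·26 = 64
Stage 2: 12(ω_s−ω_c) = −64(ω_r−ω_c),  ω_r=0, ω_c=1
Stage 2: ω_s = 1 − (64/12)(0−1) = 19/3
  ⇒ ω_s²/ω_c² = 19/3
Coupling ω_c² = ω_r¹ ⇒ overall = -14/27 × 19/3 = -266/81

-266/81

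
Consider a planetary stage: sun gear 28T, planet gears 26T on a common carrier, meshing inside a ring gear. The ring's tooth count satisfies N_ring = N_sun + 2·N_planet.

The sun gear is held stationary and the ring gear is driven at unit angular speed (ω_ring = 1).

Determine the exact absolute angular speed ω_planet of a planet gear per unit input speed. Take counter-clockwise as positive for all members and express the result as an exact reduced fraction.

N_ring = 28 + 2·26 = 80
28(ω_s−ω_c) = −80(ω_r−ω_c),  ω_s=0, ω_r=1
28(0−ω_c) = −80(1−ω_c)  ⇒  108ω_c = 80  ⇒  ω_c = 20/27
sun–planet: 28·(0−20/27) = −26·(ω_p−ω_c)  ⇒  ω_p−ω_c = −(28/26)·(-20/27) = 280/351
ω_p = 20/27 + 280/351 = 20/13

20/13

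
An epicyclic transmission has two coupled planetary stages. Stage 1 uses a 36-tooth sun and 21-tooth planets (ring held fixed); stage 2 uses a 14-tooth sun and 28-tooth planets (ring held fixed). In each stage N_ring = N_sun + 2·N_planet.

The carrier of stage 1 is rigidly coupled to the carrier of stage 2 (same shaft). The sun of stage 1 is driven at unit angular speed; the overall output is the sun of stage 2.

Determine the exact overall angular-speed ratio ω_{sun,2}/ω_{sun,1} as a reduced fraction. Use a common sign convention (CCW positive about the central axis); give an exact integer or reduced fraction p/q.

36/19

Stage 1: N_ring = 36 + 2·21 = 78
Stage 1: 36(ω_s−ω_c) = −78(ω_r−ω_c),  ω_r=0, ω_s=1
Stage 1: 36(1−ω_c) = −78(0−ω_c)  ⇒  114ω_c = 36  ⇒  ω_c = 6/19
  ⇒ ω_c¹/ω_s¹ = 6/19
Stage 2: N_ring = 14 + 2·28 = 70
Stage 2: 14(ω_s−ω_c) = −70(ω_r−ω_c),  ω_r=0, ω_c=1
Stage 2: ω_s = 1 − (70/14)(0−1) = 6
  ⇒ ω_s²/ω_c² = 6
Coupling ω_c² = ω_c¹ ⇒ overall = 6/19 × 6 = 36/19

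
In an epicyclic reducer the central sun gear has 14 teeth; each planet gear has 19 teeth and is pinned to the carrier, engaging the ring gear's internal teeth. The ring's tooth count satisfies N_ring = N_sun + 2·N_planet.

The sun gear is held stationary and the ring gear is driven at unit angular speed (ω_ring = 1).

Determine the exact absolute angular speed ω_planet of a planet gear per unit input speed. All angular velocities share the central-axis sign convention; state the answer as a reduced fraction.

26/19

N_ring = 14 + 2·19 = 52
14(ω_s−ω_c) = −52(ω_r−ω_c),  ω_s=0, ω_r=1
14(0−ω_c) = −52(1−ω_c)  ⇒  66ω_c = 52  ⇒  ω_c = 26/33
sun–planet: 14·(0−26/33) = −19·(ω_p−ω_c)  ⇒  ω_p−ω_c = −(14/19)·(-26/33) = 364/627
ω_p = 26/33 + 364/627 = 26/19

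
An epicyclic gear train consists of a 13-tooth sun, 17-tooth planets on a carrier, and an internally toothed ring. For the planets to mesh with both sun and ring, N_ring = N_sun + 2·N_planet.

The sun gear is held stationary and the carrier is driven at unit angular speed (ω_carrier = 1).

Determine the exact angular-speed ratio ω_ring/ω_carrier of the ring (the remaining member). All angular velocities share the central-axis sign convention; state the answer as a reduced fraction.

60/47

N_ring = 13 + 2·17 = 47
13(ω_s−ω_c) = −47(ω_r−ω_c),  ω_s=0, ω_c=1
ω_r = 1 − (13/47)(0−1) = 60/47
ω_r/ω_c = 60/47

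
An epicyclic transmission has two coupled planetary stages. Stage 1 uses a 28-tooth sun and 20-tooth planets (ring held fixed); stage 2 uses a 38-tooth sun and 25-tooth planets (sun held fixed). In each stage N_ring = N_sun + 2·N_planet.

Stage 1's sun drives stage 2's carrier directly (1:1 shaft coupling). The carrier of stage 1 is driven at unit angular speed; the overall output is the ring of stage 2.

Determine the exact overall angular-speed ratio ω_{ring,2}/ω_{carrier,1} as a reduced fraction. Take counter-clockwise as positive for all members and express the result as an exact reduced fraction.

54/11

Stage 1: N_ring = 28 + 2·20 = 68
Stage 1: 28(ω_s−ω_c) = −68(ω_r−ω_c),  ω_r=0, ω_c=1
Stage 1: ω_s = 1 − (68/28)(0−1) = 24/7
  ⇒ ω_s¹/ω_c¹ = 24/7
Stage 2: N_ring = 38 + 2·25 = 88
Stage 2: 38(ω_s−ω_c) = −88(ω_r−ω_c),  ω_s=0, ω_c=1
Stage 2: ω_r = 1 − (38/88)(0−1) = 63/44
  ⇒ ω_r²/ω_c² = 63/44
Coupling ω_c² = ω_s¹ ⇒ overall = 24/7 × 63/44 = 54/11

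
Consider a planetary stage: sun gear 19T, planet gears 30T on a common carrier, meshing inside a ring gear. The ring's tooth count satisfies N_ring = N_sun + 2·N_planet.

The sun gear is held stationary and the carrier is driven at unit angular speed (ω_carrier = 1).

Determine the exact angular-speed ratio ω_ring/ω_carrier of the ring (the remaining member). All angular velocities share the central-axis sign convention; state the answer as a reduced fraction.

N_ring = 19 + 2·30 = 79
19(ω_s−ω_c) = −79(ω_r−ω_c),  ω_s=0, ω_c=1
ω_r = 1 − (19/79)(0−1) = 98/79
ω_r/ω_c = 98/79

98/79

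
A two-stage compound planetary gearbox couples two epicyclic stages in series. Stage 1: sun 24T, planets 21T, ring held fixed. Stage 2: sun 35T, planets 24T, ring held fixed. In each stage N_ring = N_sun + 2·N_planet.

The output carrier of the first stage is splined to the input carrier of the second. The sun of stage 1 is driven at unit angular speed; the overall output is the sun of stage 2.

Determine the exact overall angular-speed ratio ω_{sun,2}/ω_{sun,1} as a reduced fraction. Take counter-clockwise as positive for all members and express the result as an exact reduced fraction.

Stage 1: N_ring = 24 + 2·21 = 66
Stage 1: 24(ω_s−ω_c) = −66(ω_r−ω_c),  ω_r=0, ω_s=1
Stage 1: 24(1−ω_c) = −66(0−ω_c)  ⇒  90ω_c = 24  ⇒  ω_c = 4/15
  ⇒ ω_c¹/ω_s¹ = 4/15
Stage 2: N_ring = 35 + 2·24 = 83
Stage 2: 35(ω_s−ω_c) = −83(ω_r−ω_c),  ω_r=0, ω_c=1
Stage 2: ω_s = 1 − (83/35)(0−1) = 118/35
  ⇒ ω_s²/ω_c² = 118/35
Coupling ω_c² = ω_c¹ ⇒ overall = 4/15 × 118/35 = 472/525

472/525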